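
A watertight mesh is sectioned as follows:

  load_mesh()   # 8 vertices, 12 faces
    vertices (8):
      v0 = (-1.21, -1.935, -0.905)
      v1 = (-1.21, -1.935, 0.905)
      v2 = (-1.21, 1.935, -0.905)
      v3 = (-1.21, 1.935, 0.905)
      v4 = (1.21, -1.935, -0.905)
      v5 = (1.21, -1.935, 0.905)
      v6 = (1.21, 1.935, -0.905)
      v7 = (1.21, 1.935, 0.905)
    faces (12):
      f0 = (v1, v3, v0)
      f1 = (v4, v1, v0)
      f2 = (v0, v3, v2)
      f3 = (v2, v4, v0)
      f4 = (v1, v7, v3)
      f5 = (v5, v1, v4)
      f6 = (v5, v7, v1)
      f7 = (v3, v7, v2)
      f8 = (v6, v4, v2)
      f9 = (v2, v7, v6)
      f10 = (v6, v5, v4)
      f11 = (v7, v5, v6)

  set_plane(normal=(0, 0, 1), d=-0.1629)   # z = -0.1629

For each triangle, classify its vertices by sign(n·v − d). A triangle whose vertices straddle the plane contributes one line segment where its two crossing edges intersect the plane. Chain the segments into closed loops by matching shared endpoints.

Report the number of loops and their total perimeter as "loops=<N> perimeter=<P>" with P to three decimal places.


Straddling triangles (8 of 12):
  (v1,v3,v0) [++-] → (-1.21, -0.3483, -0.1629)–(-1.21, -1.935, -0.1629)  len=1.5867
  (v4,v1,v0) [-+-] → (0.2178, -1.935, -0.1629)–(-1.21, -1.935, -0.1629)  len=1.4278
  (v0,v3,v2) [-+-] → (-1.21, -0.3483, -0.1629)–(-1.21, 1.935, -0.1629)  len=2.2833
  (v5,v1,v4) [++-] → (0.2178, -1.935, -0.1629)–(1.21, -1.935, -0.1629)  len=0.9922
  (v3,v7,v2) [++-] → (-0.2178, 1.935, -0.1629)–(-1.21, 1.935, -0.1629)  len=0.9922
  (v2,v7,v6) [-+-] → (-0.2178, 1.935, -0.1629)–(1.21, 1.935, -0.1629)  len=1.4278
  (v6,v5,v4) [-+-] → (1.21, 0.3483, -0.1629)–(1.21, -1.935, -0.1629)  len=2.2833
  (v7,v5,v6) [++-] → (1.21, 0.3483, -0.1629)–(1.21, 1.935, -0.1629)  len=1.5867

Chained into 1 loop(s):
  loop 1: 8 segments, perimeter = 12.5800
Total perimeter = 12.580

loops=1 perimeter=12.580


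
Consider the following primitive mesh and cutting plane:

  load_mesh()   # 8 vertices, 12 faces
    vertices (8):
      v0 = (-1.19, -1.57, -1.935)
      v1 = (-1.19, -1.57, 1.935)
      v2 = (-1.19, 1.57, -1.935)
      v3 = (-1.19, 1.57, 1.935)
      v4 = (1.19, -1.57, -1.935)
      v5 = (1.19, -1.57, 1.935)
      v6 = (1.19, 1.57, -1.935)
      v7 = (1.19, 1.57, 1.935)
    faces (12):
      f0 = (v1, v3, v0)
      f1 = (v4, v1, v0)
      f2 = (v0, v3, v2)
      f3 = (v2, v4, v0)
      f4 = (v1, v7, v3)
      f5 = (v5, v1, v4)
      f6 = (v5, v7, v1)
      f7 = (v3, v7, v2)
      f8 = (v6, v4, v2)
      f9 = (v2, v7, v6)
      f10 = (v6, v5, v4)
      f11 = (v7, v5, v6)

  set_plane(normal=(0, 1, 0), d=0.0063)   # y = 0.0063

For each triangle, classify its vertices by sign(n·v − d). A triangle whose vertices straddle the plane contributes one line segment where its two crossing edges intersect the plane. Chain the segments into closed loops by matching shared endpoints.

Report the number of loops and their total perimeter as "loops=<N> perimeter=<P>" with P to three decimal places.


Straddling triangles (8 of 12):
  (v1,v3,v0) [-+-] → (-1.19, 0.0063, 1.935)–(-1.19, 0.0063, 0.00776465)  len=1.9272
  (v0,v3,v2) [-++] → (-1.19, 0.0063, 0.00776465)–(-1.19, 0.0063, -1.935)  len=1.9428
  (v2,v4,v0) [+--] → (-0.00477516, 0.0063, -1.935)–(-1.19, 0.0063, -1.935)  len=1.1852
  (v1,v7,v3) [-++] → (0.00477516, 0.0063, 1.935)–(-1.19, 0.0063, 1.935)  len=1.1948
  (v5,v7,v1) [-+-] → (1.19, 0.0063, 1.935)–(0.00477516, 0.0063, 1.935)  len=1.1852
  (v6,v4,v2) [+-+] → (1.19, 0.0063, -1.935)–(-0.00477516, 0.0063, -1.935)  len=1.1948
  (v6,v5,v4) [+--] → (1.19, 0.0063, -0.00776465)–(1.19, 0.0063, -1.935)  len=1.9272
  (v7,v5,v6) [+-+] → (1.19, 0.0063, 1.935)–(1.19, 0.0063, -0.00776465)  len=1.9428

Chained into 1 loop(s):
  loop 1: 8 segments, perimeter = 12.5000
Total perimeter = 12.500

loops=1 perimeter=12.500


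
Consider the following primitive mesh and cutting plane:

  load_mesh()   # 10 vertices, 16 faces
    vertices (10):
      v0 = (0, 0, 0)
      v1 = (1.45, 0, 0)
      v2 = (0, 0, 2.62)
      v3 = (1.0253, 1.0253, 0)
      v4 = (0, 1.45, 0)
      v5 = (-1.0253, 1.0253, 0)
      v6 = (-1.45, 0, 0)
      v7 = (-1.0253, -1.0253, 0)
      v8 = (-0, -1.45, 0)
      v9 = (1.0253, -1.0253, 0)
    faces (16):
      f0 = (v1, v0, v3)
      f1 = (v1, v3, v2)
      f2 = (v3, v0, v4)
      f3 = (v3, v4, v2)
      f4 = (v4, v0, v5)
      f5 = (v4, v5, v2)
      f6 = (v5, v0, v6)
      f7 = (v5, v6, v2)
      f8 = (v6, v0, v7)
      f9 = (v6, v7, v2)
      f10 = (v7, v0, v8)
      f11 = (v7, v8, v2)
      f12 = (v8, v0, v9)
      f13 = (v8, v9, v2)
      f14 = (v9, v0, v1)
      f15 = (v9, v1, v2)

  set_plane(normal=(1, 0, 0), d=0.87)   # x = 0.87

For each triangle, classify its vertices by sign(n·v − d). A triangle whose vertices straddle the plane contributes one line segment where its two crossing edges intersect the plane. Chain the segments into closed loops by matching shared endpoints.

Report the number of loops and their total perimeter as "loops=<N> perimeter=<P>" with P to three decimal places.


loops=1 perimeter=5.260

Straddling triangles (8 of 16):
  (v1,v0,v3) [+-+] → (0.87, 0, 0)–(0.87, 0.87, 0)  len=0.8700
  (v1,v3,v2) [++-] → (0.87, 0.87, 0.396846)–(0.87, 0, 1.048)  len=1.0867
  (v3,v0,v4) [+--] → (0.87, 0.87, 0)–(0.87, 1.08963, 0)  len=0.2196
  (v3,v4,v2) [+--] → (0.87, 1.08963, 0)–(0.87, 0.87, 0.396846)  len=0.4536
  (v8,v0,v9) [--+] → (0.87, -0.87, 0)–(0.87, -1.08963, 0)  len=0.2196
  (v8,v9,v2) [-+-] → (0.87, -1.08963, 0)–(0.87, -0.87, 0.396846)  len=0.4536
  (v9,v0,v1) [+-+] → (0.87, -0.87, 0)–(0.87, 0, 0)  len=0.8700
  (v9,v1,v2) [++-] → (0.87, 0, 1.048)–(0.87, -0.87, 0.396846)  len=1.0867

Chained into 1 loop(s):
  loop 1: 8 segments, perimeter = 5.2598
Total perimeter = 5.260


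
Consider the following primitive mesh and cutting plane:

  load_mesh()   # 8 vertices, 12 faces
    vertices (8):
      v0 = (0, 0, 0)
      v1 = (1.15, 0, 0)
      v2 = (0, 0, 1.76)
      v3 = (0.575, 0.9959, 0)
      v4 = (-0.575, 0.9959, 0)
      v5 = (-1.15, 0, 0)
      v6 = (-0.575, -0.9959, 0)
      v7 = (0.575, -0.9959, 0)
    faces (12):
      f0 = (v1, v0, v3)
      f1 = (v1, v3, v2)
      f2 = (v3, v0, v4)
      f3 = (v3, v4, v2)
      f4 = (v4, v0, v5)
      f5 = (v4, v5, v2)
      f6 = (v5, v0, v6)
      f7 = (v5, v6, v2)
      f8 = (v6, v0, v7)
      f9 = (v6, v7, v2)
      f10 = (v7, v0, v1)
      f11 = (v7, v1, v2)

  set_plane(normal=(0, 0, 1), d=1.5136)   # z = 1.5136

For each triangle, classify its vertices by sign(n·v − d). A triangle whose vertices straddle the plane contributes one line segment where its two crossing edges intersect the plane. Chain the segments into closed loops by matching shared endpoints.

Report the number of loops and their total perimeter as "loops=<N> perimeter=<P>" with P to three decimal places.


loops=1 perimeter=0.966

Straddling triangles (6 of 12):
  (v1,v3,v2) [--+] → (0.0805, 0.139426, 1.5136)–(0.161, 0, 1.5136)  len=0.1610
  (v3,v4,v2) [--+] → (-0.0805, 0.139426, 1.5136)–(0.0805, 0.139426, 1.5136)  len=0.1610
  (v4,v5,v2) [--+] → (-0.161, 0, 1.5136)–(-0.0805, 0.139426, 1.5136)  len=0.1610
  (v5,v6,v2) [--+] → (-0.0805, -0.139426, 1.5136)–(-0.161, 0, 1.5136)  len=0.1610
  (v6,v7,v2) [--+] → (0.0805, -0.139426, 1.5136)–(-0.0805, -0.139426, 1.5136)  len=0.1610
  (v7,v1,v2) [--+] → (0.161, 0, 1.5136)–(0.0805, -0.139426, 1.5136)  len=0.1610

Chained into 1 loop(s):
  loop 1: 6 segments, perimeter = 0.9660
Total perimeter = 0.966


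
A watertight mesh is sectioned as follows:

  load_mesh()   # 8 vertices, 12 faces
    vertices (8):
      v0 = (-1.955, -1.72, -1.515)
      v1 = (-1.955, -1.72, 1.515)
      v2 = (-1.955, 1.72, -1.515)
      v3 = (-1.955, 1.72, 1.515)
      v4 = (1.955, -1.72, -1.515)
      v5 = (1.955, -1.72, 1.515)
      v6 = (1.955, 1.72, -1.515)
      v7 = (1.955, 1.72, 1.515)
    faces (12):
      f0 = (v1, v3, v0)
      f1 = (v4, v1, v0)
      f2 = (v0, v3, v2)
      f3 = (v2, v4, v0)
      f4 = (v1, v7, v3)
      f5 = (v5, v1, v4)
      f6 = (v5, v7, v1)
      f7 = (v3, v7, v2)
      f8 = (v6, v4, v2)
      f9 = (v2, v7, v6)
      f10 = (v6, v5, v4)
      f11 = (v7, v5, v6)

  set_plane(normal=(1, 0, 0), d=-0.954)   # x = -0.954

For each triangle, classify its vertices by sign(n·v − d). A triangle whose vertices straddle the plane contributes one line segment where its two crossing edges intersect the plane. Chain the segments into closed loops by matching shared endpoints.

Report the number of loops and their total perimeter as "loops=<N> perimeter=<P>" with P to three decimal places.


Straddling triangles (8 of 12):
  (v4,v1,v0) [+--] → (-0.954, -1.72, 0.739289)–(-0.954, -1.72, -1.515)  len=2.2543
  (v2,v4,v0) [-+-] → (-0.954, 0.839325, -1.515)–(-0.954, -1.72, -1.515)  len=2.5593
  (v1,v7,v3) [-+-] → (-0.954, -0.839325, 1.515)–(-0.954, 1.72, 1.515)  len=2.5593
  (v5,v1,v4) [+-+] → (-0.954, -1.72, 1.515)–(-0.954, -1.72, 0.739289)  len=0.7757
  (v5,v7,v1) [++-] → (-0.954, -0.839325, 1.515)–(-0.954, -1.72, 1.515)  len=0.8807
  (v3,v7,v2) [-+-] → (-0.954, 1.72, 1.515)–(-0.954, 1.72, -0.739289)  len=2.2543
  (v6,v4,v2) [++-] → (-0.954, 0.839325, -1.515)–(-0.954, 1.72, -1.515)  len=0.8807
  (v2,v7,v6) [-++] → (-0.954, 1.72, -0.739289)–(-0.954, 1.72, -1.515)  len=0.7757

Chained into 1 loop(s):
  loop 1: 8 segments, perimeter = 12.9400
Total perimeter = 12.940

loops=1 perimeter=12.940


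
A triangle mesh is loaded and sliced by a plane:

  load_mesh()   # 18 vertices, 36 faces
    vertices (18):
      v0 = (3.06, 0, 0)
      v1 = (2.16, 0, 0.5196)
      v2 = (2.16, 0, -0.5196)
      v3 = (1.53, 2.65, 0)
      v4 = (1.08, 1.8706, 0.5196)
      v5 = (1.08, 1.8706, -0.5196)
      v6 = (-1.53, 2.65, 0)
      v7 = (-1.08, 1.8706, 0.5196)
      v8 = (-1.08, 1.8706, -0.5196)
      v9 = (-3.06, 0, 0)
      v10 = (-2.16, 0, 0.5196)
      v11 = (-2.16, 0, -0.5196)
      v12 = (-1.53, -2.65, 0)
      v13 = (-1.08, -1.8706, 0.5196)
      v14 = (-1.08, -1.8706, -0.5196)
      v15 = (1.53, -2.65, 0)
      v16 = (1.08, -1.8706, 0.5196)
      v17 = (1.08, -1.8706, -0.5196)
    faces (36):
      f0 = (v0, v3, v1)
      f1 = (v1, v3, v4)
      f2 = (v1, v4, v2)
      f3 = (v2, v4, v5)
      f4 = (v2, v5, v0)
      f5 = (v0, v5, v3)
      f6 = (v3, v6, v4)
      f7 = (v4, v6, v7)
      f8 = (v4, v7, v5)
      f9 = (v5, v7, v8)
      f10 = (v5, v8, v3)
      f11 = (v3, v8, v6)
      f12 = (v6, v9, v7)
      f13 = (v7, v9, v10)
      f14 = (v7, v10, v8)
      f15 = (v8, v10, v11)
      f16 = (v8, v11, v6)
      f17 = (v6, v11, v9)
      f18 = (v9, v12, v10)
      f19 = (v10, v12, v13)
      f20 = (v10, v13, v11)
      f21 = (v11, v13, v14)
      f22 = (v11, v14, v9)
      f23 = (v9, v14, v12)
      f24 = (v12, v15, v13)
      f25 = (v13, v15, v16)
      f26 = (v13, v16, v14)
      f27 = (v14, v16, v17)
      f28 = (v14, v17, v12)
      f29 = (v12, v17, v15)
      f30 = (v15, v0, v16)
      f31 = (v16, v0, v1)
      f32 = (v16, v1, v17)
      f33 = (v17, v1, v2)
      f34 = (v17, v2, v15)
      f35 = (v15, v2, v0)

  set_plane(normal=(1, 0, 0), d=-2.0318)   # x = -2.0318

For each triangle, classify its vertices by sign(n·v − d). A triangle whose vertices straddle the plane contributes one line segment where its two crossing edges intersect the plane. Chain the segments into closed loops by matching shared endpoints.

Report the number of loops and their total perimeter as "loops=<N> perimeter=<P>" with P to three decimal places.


loops=2 perimeter=8.651

Straddling triangles (12 of 36):
  (v6,v9,v7) [+-+] → (-2.0318, 1.78087, 0)–(-2.0318, 0.971389, 0.269825)  len=0.8533
  (v7,v9,v10) [+--] → (-2.0318, 0.971389, 0.269825)–(-2.0318, 0.222047, 0.5196)  len=0.7899
  (v7,v10,v8) [+-+] → (-2.0318, 0.222047, 0.5196)–(-2.0318, 0.222047, 0.396243)  len=0.1234
  (v8,v10,v11) [+--] → (-2.0318, 0.222047, 0.396243)–(-2.0318, 0.222047, -0.5196)  len=0.9158
  (v8,v11,v6) [+-+] → (-2.0318, 0.222047, -0.5196)–(-2.0318, 0.539254, -0.413866)  len=0.3344
  (v6,v11,v9) [+--] → (-2.0318, 0.539254, -0.413866)–(-2.0318, 1.78087, 0)  len=1.3088
  (v9,v12,v10) [-+-] → (-2.0318, -1.78087, 0)–(-2.0318, -0.539254, 0.413866)  len=1.3088
  (v10,v12,v13) [-++] → (-2.0318, -0.539254, 0.413866)–(-2.0318, -0.222047, 0.5196)  len=0.3344
  (v10,v13,v11) [-+-] → (-2.0318, -0.222047, 0.5196)–(-2.0318, -0.222047, -0.396243)  len=0.9158
  (v11,v13,v14) [-++] → (-2.0318, -0.222047, -0.396243)–(-2.0318, -0.222047, -0.5196)  len=0.1234
  (v11,v14,v9) [-+-] → (-2.0318, -0.222047, -0.5196)–(-2.0318, -0.971389, -0.269825)  len=0.7899
  (v9,v14,v12) [-++] → (-2.0318, -0.971389, -0.269825)–(-2.0318, -1.78087, 0)  len=0.8533

Chained into 2 loop(s):
  loop 1: 6 segments, perimeter = 4.3255
  loop 2: 6 segments, perimeter = 4.3255
Total perimeter = 8.651


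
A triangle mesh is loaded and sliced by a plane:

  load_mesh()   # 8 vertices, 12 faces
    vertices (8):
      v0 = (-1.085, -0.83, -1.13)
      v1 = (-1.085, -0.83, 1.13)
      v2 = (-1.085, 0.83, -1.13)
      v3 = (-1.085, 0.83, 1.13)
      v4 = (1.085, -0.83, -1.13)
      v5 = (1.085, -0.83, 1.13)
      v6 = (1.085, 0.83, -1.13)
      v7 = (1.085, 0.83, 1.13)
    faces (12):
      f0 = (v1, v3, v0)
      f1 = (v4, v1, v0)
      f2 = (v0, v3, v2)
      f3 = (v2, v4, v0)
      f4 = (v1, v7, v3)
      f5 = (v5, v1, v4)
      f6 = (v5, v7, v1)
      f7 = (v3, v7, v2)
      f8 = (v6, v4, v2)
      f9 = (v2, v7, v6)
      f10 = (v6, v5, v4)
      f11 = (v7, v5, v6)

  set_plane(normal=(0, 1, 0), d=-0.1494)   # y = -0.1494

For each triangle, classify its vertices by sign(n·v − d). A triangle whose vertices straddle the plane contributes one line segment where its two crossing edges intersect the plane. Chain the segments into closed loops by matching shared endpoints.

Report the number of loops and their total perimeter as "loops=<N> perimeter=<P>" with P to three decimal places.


Straddling triangles (8 of 12):
  (v1,v3,v0) [-+-] → (-1.085, -0.1494, 1.13)–(-1.085, -0.1494, -0.2034)  len=1.3334
  (v0,v3,v2) [-++] → (-1.085, -0.1494, -0.2034)–(-1.085, -0.1494, -1.13)  len=0.9266
  (v2,v4,v0) [+--] → (0.1953, -0.1494, -1.13)–(-1.085, -0.1494, -1.13)  len=1.2803
  (v1,v7,v3) [-++] → (-0.1953, -0.1494, 1.13)–(-1.085, -0.1494, 1.13)  len=0.8897
  (v5,v7,v1) [-+-] → (1.085, -0.1494, 1.13)–(-0.1953, -0.1494, 1.13)  len=1.2803
  (v6,v4,v2) [+-+] → (1.085, -0.1494, -1.13)–(0.1953, -0.1494, -1.13)  len=0.8897
  (v6,v5,v4) [+--] → (1.085, -0.1494, 0.2034)–(1.085, -0.1494, -1.13)  len=1.3334
  (v7,v5,v6) [+-+] → (1.085, -0.1494, 1.13)–(1.085, -0.1494, 0.2034)  len=0.9266

Chained into 1 loop(s):
  loop 1: 8 segments, perimeter = 8.8600
Total perimeter = 8.860

loops=1 perimeter=8.860


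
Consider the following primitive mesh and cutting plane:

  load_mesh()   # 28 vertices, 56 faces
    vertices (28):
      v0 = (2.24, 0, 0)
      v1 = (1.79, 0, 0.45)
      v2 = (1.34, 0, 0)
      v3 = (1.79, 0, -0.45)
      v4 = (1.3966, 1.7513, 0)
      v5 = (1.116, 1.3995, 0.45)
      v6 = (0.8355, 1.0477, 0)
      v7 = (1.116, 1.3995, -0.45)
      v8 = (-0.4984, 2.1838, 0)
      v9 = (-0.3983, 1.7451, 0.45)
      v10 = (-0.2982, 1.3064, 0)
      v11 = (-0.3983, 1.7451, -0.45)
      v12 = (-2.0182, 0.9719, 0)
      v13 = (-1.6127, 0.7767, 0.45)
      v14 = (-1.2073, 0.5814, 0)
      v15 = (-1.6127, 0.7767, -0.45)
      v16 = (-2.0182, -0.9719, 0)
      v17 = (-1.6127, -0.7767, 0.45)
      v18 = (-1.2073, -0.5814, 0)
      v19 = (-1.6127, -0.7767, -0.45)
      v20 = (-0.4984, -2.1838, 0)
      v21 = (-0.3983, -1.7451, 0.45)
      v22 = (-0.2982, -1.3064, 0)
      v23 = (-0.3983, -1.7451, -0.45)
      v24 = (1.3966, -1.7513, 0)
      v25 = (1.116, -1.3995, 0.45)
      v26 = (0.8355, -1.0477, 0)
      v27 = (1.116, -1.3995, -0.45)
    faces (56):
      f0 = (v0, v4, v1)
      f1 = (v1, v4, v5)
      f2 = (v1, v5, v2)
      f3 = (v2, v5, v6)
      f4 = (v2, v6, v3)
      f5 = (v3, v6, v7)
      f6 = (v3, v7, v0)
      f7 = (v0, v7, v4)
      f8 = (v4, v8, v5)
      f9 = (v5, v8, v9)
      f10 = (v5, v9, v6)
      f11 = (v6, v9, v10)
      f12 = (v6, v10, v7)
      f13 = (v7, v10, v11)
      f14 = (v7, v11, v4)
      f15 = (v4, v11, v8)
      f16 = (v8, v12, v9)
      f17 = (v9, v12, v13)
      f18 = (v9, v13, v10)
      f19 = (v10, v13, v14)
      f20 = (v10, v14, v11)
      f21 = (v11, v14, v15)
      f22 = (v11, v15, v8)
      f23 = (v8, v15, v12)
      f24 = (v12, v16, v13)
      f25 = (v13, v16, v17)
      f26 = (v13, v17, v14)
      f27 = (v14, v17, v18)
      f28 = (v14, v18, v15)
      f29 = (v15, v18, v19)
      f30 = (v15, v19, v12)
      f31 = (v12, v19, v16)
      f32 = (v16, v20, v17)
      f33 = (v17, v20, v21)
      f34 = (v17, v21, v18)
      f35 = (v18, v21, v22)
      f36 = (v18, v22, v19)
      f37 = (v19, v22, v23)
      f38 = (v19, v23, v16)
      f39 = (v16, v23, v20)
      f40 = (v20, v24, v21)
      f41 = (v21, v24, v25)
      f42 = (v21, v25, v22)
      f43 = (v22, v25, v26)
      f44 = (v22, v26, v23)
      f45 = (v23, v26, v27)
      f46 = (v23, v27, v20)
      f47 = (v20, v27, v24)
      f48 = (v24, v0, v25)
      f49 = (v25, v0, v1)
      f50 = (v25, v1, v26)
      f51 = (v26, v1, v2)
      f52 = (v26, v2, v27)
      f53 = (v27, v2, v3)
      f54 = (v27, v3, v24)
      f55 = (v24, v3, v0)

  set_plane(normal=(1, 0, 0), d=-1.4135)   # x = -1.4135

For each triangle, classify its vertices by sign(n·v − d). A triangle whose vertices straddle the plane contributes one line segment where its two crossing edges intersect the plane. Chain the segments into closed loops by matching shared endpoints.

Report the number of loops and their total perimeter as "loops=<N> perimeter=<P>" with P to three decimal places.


Straddling triangles (18 of 56):
  (v8,v12,v9) [+-+] → (-1.4135, 1.45409, 0)–(-1.4135, 1.26053, 0.167983)  len=0.2563
  (v9,v12,v13) [+--] → (-1.4135, 1.26053, 0.167983)–(-1.4135, 0.935548, 0.45)  len=0.4303
  (v9,v13,v10) [+-+] → (-1.4135, 0.935548, 0.45)–(-1.4135, 0.856971, 0.381807)  len=0.1040
  (v10,v13,v14) [+-+] → (-1.4135, 0.856971, 0.381807)–(-1.4135, 0.680736, 0.228885)  len=0.2333
  (v11,v14,v15) [++-] → (-1.4135, 0.680736, -0.228885)–(-1.4135, 0.935548, -0.45)  len=0.3374
  (v11,v15,v8) [+-+] → (-1.4135, 0.935548, -0.45)–(-1.4135, 1.02824, -0.369555)  len=0.1227
  (v8,v15,v12) [+--] → (-1.4135, 1.02824, -0.369555)–(-1.4135, 1.45409, 0)  len=0.5638
  (v13,v17,v14) [--+] → (-1.4135, -0.109375, 0.228885)–(-1.4135, 0.680736, 0.228885)  len=0.7901
  (v14,v17,v18) [+-+] → (-1.4135, -0.109375, 0.228885)–(-1.4135, -0.680736, 0.228885)  len=0.5714
  (v14,v18,v15) [++-] → (-1.4135, 0.109375, -0.228885)–(-1.4135, 0.680736, -0.228885)  len=0.5714
  (v15,v18,v19) [-+-] → (-1.4135, 0.109375, -0.228885)–(-1.4135, -0.680736, -0.228885)  len=0.7901
  (v16,v20,v17) [-+-] → (-1.4135, -1.45409, 0)–(-1.4135, -1.02824, 0.369555)  len=0.5638
  (v17,v20,v21) [-++] → (-1.4135, -1.02824, 0.369555)–(-1.4135, -0.935548, 0.45)  len=0.1227
  (v17,v21,v18) [-++] → (-1.4135, -0.935548, 0.45)–(-1.4135, -0.680736, 0.228885)  len=0.3374
  (v18,v22,v19) [++-] → (-1.4135, -0.856971, -0.381807)–(-1.4135, -0.680736, -0.228885)  len=0.2333
  (v19,v22,v23) [-++] → (-1.4135, -0.856971, -0.381807)–(-1.4135, -0.935548, -0.45)  len=0.1040
  (v19,v23,v16) [-+-] → (-1.4135, -0.935548, -0.45)–(-1.4135, -1.26053, -0.167983)  len=0.4303
  (v16,v23,v20) [-++] → (-1.4135, -1.26053, -0.167983)–(-1.4135, -1.45409, 0)  len=0.2563

Chained into 1 loop(s):
  loop 1: 18 segments, perimeter = 6.8187
Total perimeter = 6.819

loops=1 perimeter=6.819


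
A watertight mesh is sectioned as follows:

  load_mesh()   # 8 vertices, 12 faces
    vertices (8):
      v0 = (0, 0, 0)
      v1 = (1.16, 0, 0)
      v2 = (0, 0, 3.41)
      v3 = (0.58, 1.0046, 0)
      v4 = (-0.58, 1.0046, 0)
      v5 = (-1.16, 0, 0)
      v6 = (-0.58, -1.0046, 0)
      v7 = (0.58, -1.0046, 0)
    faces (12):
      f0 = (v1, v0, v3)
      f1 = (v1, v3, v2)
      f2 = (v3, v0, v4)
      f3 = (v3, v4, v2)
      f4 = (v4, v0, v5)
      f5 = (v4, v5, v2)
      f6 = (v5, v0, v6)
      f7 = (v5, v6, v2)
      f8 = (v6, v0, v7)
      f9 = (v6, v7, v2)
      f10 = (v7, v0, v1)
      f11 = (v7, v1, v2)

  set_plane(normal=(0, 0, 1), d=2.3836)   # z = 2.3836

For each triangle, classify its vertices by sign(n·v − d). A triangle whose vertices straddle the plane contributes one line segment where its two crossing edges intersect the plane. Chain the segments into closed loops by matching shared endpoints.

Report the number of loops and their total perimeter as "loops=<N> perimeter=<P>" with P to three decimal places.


Straddling triangles (6 of 12):
  (v1,v3,v2) [--+] → (0.174578, 0.302382, 2.3836)–(0.349157, 0, 2.3836)  len=0.3492
  (v3,v4,v2) [--+] → (-0.174578, 0.302382, 2.3836)–(0.174578, 0.302382, 2.3836)  len=0.3492
  (v4,v5,v2) [--+] → (-0.349157, 0, 2.3836)–(-0.174578, 0.302382, 2.3836)  len=0.3492
  (v5,v6,v2) [--+] → (-0.174578, -0.302382, 2.3836)–(-0.349157, 0, 2.3836)  len=0.3492
  (v6,v7,v2) [--+] → (0.174578, -0.302382, 2.3836)–(-0.174578, -0.302382, 2.3836)  len=0.3492
  (v7,v1,v2) [--+] → (0.349157, 0, 2.3836)–(0.174578, -0.302382, 2.3836)  len=0.3492

Chained into 1 loop(s):
  loop 1: 6 segments, perimeter = 2.0950
Total perimeter = 2.095

loops=1 perimeter=2.095


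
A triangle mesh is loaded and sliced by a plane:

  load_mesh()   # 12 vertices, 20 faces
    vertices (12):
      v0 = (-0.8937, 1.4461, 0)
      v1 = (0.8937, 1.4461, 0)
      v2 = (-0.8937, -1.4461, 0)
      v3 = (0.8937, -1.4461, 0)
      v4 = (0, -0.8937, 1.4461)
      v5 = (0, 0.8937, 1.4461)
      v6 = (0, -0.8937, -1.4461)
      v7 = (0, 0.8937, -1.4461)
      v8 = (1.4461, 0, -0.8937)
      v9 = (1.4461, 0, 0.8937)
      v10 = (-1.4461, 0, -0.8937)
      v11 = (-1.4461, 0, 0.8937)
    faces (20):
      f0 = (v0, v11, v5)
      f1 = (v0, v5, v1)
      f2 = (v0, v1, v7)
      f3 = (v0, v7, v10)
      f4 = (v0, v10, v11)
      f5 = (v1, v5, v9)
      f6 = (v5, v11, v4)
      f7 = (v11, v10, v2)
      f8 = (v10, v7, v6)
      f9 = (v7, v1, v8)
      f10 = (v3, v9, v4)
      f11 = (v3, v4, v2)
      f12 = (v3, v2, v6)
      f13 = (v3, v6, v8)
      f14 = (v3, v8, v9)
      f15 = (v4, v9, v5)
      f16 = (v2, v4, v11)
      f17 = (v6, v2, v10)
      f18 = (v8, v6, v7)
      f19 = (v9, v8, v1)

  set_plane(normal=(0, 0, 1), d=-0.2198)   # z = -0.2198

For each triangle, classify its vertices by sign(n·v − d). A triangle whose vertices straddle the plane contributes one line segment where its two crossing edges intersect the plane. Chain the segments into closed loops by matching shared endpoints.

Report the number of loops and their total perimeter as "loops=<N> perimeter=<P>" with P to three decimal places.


loops=1 perimeter=9.238

Straddling triangles (10 of 20):
  (v0,v1,v7) [++-] → (0.757862, 1.36214, -0.2198)–(-0.757862, 1.36214, -0.2198)  len=1.5157
  (v0,v7,v10) [+--] → (-0.757862, 1.36214, -0.2198)–(-1.02956, 1.09044, -0.2198)  len=0.3842
  (v0,v10,v11) [+-+] → (-1.02956, 1.09044, -0.2198)–(-1.4461, 0, -0.2198)  len=1.1673
  (v11,v10,v2) [+-+] → (-1.4461, 0, -0.2198)–(-1.02956, -1.09044, -0.2198)  len=1.1673
  (v7,v1,v8) [-+-] → (0.757862, 1.36214, -0.2198)–(1.02956, 1.09044, -0.2198)  len=0.3842
  (v3,v2,v6) [++-] → (-0.757862, -1.36214, -0.2198)–(0.757862, -1.36214, -0.2198)  len=1.5157
  (v3,v6,v8) [+--] → (0.757862, -1.36214, -0.2198)–(1.02956, -1.09044, -0.2198)  len=0.3842
  (v3,v8,v9) [+-+] → (1.02956, -1.09044, -0.2198)–(1.4461, 0, -0.2198)  len=1.1673
  (v6,v2,v10) [-+-] → (-0.757862, -1.36214, -0.2198)–(-1.02956, -1.09044, -0.2198)  len=0.3842
  (v9,v8,v1) [+-+] → (1.4461, 0, -0.2198)–(1.02956, 1.09044, -0.2198)  len=1.1673

Chained into 1 loop(s):
  loop 1: 10 segments, perimeter = 9.2376
Total perimeter = 9.238


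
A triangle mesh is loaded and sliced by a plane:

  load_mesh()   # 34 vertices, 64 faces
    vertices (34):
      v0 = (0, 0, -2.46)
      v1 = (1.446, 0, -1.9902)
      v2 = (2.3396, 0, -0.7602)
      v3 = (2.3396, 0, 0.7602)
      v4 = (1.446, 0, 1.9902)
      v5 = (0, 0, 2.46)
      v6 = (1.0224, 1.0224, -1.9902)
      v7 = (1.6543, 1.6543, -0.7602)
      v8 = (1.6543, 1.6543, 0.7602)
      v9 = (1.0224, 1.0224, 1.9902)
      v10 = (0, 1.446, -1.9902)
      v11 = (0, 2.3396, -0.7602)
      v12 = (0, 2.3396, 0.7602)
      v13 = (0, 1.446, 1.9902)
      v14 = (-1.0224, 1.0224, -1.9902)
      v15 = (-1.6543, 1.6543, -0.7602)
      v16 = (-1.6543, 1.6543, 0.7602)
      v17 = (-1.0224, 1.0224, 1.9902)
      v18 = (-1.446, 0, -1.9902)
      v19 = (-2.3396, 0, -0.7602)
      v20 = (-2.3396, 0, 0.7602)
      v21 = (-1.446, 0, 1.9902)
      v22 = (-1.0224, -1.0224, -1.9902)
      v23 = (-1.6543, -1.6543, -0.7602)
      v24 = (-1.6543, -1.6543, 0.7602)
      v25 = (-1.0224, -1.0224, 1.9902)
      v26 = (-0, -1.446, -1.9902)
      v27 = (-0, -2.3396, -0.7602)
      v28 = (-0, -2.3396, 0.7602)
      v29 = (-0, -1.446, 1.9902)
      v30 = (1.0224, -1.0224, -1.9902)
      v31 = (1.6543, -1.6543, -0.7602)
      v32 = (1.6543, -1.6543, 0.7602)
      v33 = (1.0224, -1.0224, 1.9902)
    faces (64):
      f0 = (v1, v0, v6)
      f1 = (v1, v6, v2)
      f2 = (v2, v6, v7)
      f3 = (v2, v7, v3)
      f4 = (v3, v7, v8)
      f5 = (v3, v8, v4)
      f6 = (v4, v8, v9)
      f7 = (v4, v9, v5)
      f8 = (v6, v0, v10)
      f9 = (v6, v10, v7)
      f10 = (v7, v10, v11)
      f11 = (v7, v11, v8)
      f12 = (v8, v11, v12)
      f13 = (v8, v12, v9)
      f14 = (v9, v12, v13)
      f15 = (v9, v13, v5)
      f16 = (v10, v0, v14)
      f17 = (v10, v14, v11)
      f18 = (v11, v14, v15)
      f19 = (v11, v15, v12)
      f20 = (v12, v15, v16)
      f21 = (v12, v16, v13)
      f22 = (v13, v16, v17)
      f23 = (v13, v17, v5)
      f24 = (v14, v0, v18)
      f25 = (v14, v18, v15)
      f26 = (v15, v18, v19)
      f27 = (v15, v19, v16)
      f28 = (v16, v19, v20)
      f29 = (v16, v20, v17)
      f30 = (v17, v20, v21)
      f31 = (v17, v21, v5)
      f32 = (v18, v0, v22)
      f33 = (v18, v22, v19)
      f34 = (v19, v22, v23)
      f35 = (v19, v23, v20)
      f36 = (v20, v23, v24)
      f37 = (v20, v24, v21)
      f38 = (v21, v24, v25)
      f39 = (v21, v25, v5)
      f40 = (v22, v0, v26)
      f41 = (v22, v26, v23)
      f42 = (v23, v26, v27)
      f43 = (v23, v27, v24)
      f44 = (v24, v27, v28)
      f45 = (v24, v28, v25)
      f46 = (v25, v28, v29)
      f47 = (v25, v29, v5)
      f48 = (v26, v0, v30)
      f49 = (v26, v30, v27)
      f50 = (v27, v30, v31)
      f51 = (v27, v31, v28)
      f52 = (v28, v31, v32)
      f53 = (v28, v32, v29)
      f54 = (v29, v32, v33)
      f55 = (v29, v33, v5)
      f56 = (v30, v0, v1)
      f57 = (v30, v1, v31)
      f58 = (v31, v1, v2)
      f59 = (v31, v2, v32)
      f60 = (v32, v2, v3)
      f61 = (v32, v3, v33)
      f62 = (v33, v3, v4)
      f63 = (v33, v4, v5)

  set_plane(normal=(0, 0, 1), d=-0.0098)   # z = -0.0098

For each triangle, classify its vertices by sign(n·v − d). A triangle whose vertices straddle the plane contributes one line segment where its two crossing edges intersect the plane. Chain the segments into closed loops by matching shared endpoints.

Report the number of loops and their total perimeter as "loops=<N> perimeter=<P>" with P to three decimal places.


Straddling triangles (16 of 64):
  (v2,v7,v3) [--+] → (1.99253, 0.837813, -0.0098)–(2.3396, 0, -0.0098)  len=0.9069
  (v3,v7,v8) [+-+] → (1.99253, 0.837813, -0.0098)–(1.6543, 1.6543, -0.0098)  len=0.8838
  (v7,v11,v8) [--+] → (0.816487, 2.00137, -0.0098)–(1.6543, 1.6543, -0.0098)  len=0.9069
  (v8,v11,v12) [+-+] → (0.816487, 2.00137, -0.0098)–(0, 2.3396, -0.0098)  len=0.8838
  (v11,v15,v12) [--+] → (-0.837813, 1.99253, -0.0098)–(0, 2.3396, -0.0098)  len=0.9069
  (v12,v15,v16) [+-+] → (-0.837813, 1.99253, -0.0098)–(-1.6543, 1.6543, -0.0098)  len=0.8838
  (v15,v19,v16) [--+] → (-2.00137, 0.816487, -0.0098)–(-1.6543, 1.6543, -0.0098)  len=0.9069
  (v16,v19,v20) [+-+] → (-2.00137, 0.816487, -0.0098)–(-2.3396, 0, -0.0098)  len=0.8838
  (v19,v23,v20) [--+] → (-1.99253, -0.837813, -0.0098)–(-2.3396, 0, -0.0098)  len=0.9069
  (v20,v23,v24) [+-+] → (-1.99253, -0.837813, -0.0098)–(-1.6543, -1.6543, -0.0098)  len=0.8838
  (v23,v27,v24) [--+] → (-0.816487, -2.00137, -0.0098)–(-1.6543, -1.6543, -0.0098)  len=0.9069
  (v24,v27,v28) [+-+] → (-0.816487, -2.00137, -0.0098)–(0, -2.3396, -0.0098)  len=0.8838
  (v27,v31,v28) [--+] → (0.837813, -1.99253, -0.0098)–(0, -2.3396, -0.0098)  len=0.9069
  (v28,v31,v32) [+-+] → (0.837813, -1.99253, -0.0098)–(1.6543, -1.6543, -0.0098)  len=0.8838
  (v31,v2,v32) [--+] → (2.00137, -0.816487, -0.0098)–(1.6543, -1.6543, -0.0098)  len=0.9069
  (v32,v2,v3) [+-+] → (2.00137, -0.816487, -0.0098)–(2.3396, 0, -0.0098)  len=0.8838

Chained into 1 loop(s):
  loop 1: 16 segments, perimeter = 14.3250
Total perimeter = 14.325

loops=1 perimeter=14.325


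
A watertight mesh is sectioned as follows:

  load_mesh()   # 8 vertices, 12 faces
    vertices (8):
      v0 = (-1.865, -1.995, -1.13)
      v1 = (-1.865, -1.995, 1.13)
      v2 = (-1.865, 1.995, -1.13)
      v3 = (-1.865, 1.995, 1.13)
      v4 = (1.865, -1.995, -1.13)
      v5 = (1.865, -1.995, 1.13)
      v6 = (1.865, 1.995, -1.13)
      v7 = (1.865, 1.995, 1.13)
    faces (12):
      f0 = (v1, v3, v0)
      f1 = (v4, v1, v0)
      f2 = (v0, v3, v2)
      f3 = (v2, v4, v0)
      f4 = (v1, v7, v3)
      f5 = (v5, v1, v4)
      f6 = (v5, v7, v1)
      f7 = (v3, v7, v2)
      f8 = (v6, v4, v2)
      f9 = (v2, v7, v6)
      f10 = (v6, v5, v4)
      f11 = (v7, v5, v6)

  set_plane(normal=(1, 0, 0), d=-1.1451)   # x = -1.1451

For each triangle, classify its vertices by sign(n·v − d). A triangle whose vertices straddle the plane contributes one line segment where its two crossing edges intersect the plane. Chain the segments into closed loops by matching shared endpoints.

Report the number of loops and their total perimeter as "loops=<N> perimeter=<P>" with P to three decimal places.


Straddling triangles (8 of 12):
  (v4,v1,v0) [+--] → (-1.1451, -1.995, 0.693814)–(-1.1451, -1.995, -1.13)  len=1.8238
  (v2,v4,v0) [-+-] → (-1.1451, 1.22492, -1.13)–(-1.1451, -1.995, -1.13)  len=3.2199
  (v1,v7,v3) [-+-] → (-1.1451, -1.22492, 1.13)–(-1.1451, 1.995, 1.13)  len=3.2199
  (v5,v1,v4) [+-+] → (-1.1451, -1.995, 1.13)–(-1.1451, -1.995, 0.693814)  len=0.4362
  (v5,v7,v1) [++-] → (-1.1451, -1.22492, 1.13)–(-1.1451, -1.995, 1.13)  len=0.7701
  (v3,v7,v2) [-+-] → (-1.1451, 1.995, 1.13)–(-1.1451, 1.995, -0.693814)  len=1.8238
  (v6,v4,v2) [++-] → (-1.1451, 1.22492, -1.13)–(-1.1451, 1.995, -1.13)  len=0.7701
  (v2,v7,v6) [-++] → (-1.1451, 1.995, -0.693814)–(-1.1451, 1.995, -1.13)  len=0.4362

Chained into 1 loop(s):
  loop 1: 8 segments, perimeter = 12.5000
Total perimeter = 12.500

loops=1 perimeter=12.500


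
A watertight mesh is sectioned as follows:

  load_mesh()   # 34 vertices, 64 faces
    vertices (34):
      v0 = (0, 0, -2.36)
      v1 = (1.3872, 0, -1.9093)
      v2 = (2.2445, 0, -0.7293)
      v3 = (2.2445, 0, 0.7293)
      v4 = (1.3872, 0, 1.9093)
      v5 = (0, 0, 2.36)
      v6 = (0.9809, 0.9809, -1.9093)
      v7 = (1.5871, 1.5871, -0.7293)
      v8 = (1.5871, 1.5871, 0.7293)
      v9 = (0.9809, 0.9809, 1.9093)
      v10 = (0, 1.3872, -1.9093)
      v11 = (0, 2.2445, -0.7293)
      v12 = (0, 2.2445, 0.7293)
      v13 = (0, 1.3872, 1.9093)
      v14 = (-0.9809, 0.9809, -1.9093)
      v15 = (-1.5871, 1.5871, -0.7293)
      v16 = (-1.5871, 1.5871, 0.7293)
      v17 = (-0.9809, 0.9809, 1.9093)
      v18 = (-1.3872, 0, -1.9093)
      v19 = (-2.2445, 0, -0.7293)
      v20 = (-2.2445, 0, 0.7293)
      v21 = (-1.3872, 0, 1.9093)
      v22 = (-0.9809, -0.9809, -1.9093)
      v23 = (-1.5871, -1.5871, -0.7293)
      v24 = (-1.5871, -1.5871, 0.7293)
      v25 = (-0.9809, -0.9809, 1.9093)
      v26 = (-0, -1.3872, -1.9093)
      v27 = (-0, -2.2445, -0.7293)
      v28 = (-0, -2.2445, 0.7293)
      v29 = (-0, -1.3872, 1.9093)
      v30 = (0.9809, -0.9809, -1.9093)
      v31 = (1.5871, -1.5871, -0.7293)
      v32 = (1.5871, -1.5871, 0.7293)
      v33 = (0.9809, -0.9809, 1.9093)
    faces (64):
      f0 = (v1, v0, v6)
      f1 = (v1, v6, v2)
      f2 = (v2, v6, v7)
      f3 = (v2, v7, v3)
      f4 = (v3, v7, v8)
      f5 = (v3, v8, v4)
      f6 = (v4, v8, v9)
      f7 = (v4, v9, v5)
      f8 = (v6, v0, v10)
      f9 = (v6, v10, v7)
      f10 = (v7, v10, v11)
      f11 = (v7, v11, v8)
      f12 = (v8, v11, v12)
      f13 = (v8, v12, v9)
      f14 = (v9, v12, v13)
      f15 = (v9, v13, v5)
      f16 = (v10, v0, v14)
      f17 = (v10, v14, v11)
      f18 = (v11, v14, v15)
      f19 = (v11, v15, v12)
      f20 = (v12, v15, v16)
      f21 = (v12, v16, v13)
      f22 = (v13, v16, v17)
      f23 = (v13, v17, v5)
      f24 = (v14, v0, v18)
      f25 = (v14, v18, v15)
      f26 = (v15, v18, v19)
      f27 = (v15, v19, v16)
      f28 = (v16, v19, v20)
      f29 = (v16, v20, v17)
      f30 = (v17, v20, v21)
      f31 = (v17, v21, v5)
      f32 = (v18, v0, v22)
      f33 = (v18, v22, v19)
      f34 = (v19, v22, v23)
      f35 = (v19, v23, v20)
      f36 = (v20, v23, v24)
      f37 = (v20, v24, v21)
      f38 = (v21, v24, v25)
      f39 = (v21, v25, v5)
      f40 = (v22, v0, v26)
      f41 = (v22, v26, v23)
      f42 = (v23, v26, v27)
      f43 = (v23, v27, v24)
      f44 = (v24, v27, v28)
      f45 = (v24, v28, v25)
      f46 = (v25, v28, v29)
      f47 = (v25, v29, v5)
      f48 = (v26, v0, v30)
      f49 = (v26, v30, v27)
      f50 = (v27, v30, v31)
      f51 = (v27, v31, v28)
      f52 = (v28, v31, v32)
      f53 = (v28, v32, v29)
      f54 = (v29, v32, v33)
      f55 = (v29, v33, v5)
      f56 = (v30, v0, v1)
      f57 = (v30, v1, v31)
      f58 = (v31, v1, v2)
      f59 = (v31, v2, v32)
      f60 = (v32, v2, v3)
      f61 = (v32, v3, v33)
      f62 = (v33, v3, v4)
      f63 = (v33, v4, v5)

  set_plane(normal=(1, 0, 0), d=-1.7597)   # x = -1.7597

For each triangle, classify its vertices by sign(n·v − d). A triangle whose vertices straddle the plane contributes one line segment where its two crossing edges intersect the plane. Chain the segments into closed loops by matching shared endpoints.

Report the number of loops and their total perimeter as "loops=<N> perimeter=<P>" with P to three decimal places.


Straddling triangles (10 of 64):
  (v15,v18,v19) [++-] → (-1.7597, 0, -1.39659)–(-1.7597, 1.17041, -0.7293)  len=1.3473
  (v15,v19,v16) [+-+] → (-1.7597, 1.17041, -0.7293)–(-1.7597, 1.17041, 0.346345)  len=1.0756
  (v16,v19,v20) [+--] → (-1.7597, 1.17041, 0.346345)–(-1.7597, 1.17041, 0.7293)  len=0.3830
  (v16,v20,v17) [+-+] → (-1.7597, 1.17041, 0.7293)–(-1.7597, 0.376338, 1.18203)  len=0.9141
  (v17,v20,v21) [+-+] → (-1.7597, 0.376338, 1.18203)–(-1.7597, 0, 1.39659)  len=0.4332
  (v18,v22,v19) [++-] → (-1.7597, -0.376338, -1.18203)–(-1.7597, 0, -1.39659)  len=0.4332
  (v19,v22,v23) [-++] → (-1.7597, -0.376338, -1.18203)–(-1.7597, -1.17041, -0.7293)  len=0.9141
  (v19,v23,v20) [-+-] → (-1.7597, -1.17041, -0.7293)–(-1.7597, -1.17041, -0.346345)  len=0.3830
  (v20,v23,v24) [-++] → (-1.7597, -1.17041, -0.346345)–(-1.7597, -1.17041, 0.7293)  len=1.0756
  (v20,v24,v21) [-++] → (-1.7597, -1.17041, 0.7293)–(-1.7597, 0, 1.39659)  len=1.3473

Chained into 1 loop(s):
  loop 1: 10 segments, perimeter = 8.3063
Total perimeter = 8.306

loops=1 perimeter=8.306


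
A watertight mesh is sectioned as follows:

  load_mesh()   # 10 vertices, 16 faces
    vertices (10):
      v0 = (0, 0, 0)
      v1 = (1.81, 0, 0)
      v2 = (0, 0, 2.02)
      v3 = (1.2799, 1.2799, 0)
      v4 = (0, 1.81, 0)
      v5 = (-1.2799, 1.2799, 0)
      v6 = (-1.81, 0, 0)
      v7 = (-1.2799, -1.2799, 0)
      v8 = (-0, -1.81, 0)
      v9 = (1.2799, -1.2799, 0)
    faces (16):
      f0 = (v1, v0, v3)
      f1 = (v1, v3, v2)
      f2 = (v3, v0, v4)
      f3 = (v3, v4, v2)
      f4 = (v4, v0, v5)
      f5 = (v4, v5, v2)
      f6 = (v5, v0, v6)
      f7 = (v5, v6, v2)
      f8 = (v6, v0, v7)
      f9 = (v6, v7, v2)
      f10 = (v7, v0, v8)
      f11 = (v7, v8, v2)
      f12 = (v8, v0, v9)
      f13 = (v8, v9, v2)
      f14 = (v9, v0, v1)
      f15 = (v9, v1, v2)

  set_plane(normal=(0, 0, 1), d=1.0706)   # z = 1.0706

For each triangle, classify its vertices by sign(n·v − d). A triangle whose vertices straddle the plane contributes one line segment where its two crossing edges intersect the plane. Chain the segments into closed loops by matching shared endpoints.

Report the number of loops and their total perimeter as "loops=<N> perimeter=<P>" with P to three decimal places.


loops=1 perimeter=5.209

Straddling triangles (8 of 16):
  (v1,v3,v2) [--+] → (0.601553, 0.601553, 1.0706)–(0.8507, 0, 1.0706)  len=0.6511
  (v3,v4,v2) [--+] → (0, 0.8507, 1.0706)–(0.601553, 0.601553, 1.0706)  len=0.6511
  (v4,v5,v2) [--+] → (-0.601553, 0.601553, 1.0706)–(0, 0.8507, 1.0706)  len=0.6511
  (v5,v6,v2) [--+] → (-0.8507, 0, 1.0706)–(-0.601553, 0.601553, 1.0706)  len=0.6511
  (v6,v7,v2) [--+] → (-0.601553, -0.601553, 1.0706)–(-0.8507, 0, 1.0706)  len=0.6511
  (v7,v8,v2) [--+] → (0, -0.8507, 1.0706)–(-0.601553, -0.601553, 1.0706)  len=0.6511
  (v8,v9,v2) [--+] → (0.601553, -0.601553, 1.0706)–(0, -0.8507, 1.0706)  len=0.6511
  (v9,v1,v2) [--+] → (0.8507, 0, 1.0706)–(0.601553, -0.601553, 1.0706)  len=0.6511

Chained into 1 loop(s):
  loop 1: 8 segments, perimeter = 5.2089
Total perimeter = 5.209


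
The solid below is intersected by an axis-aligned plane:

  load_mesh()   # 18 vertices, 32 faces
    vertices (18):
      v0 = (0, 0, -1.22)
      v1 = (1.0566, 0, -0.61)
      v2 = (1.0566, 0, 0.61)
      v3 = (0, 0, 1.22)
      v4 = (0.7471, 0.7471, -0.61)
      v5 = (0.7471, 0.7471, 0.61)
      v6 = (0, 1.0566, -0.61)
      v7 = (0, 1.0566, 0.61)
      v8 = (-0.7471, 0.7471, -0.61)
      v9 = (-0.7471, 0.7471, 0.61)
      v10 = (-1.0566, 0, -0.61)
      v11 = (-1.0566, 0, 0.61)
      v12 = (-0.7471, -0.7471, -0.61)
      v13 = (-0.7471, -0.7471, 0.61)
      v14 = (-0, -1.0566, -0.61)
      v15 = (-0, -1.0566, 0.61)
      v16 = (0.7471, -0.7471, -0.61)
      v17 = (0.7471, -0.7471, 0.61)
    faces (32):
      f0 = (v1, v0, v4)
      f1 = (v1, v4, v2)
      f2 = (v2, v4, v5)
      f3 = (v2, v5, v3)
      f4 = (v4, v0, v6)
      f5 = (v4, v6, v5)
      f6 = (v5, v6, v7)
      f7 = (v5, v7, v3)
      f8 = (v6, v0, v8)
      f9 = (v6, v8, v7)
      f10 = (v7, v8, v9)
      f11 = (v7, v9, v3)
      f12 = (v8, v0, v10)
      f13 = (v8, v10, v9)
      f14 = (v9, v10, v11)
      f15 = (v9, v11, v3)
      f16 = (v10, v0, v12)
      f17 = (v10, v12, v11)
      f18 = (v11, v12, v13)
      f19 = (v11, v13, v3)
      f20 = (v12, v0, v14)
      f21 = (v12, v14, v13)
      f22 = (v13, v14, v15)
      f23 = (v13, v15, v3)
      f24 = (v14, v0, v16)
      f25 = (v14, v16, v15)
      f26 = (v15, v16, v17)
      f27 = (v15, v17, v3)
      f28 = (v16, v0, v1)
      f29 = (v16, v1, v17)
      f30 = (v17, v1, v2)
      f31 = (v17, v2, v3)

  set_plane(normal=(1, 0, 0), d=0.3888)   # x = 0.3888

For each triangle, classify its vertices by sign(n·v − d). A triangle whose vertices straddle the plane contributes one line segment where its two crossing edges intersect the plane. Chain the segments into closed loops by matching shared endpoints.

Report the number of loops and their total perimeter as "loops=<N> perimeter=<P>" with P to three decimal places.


loops=1 perimeter=6.380

Straddling triangles (12 of 32):
  (v1,v0,v4) [+-+] → (0.3888, 0, -0.995537)–(0.3888, 0.3888, -0.902549)  len=0.3998
  (v2,v5,v3) [++-] → (0.3888, 0.3888, 0.902549)–(0.3888, 0, 0.995537)  len=0.3998
  (v4,v0,v6) [+--] → (0.3888, 0.3888, -0.902549)–(0.3888, 0.895532, -0.61)  len=0.5851
  (v4,v6,v5) [+-+] → (0.3888, 0.895532, -0.61)–(0.3888, 0.895532, 0.024903)  len=0.6349
  (v5,v6,v7) [+--] → (0.3888, 0.895532, 0.024903)–(0.3888, 0.895532, 0.61)  len=0.5851
  (v5,v7,v3) [+--] → (0.3888, 0.895532, 0.61)–(0.3888, 0.3888, 0.902549)  len=0.5851
  (v14,v0,v16) [--+] → (0.3888, -0.3888, -0.902549)–(0.3888, -0.895532, -0.61)  len=0.5851
  (v14,v16,v15) [-+-] → (0.3888, -0.895532, -0.61)–(0.3888, -0.895532, -0.024903)  len=0.5851
  (v15,v16,v17) [-++] → (0.3888, -0.895532, -0.024903)–(0.3888, -0.895532, 0.61)  len=0.6349
  (v15,v17,v3) [-+-] → (0.3888, -0.895532, 0.61)–(0.3888, -0.3888, 0.902549)  len=0.5851
  (v16,v0,v1) [+-+] → (0.3888, -0.3888, -0.902549)–(0.3888, 0, -0.995537)  len=0.3998
  (v17,v2,v3) [++-] → (0.3888, 0, 0.995537)–(0.3888, -0.3888, 0.902549)  len=0.3998

Chained into 1 loop(s):
  loop 1: 12 segments, perimeter = 6.3795
Total perimeter = 6.380
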